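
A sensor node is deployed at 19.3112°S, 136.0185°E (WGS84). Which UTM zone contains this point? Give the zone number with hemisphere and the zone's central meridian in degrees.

UTM zone = ⌊(λ + 180)/6⌋ + 1; 136.0185° ∈ [132°, 138°) → zone 53.
Hemisphere: S (φ < 0).
Central meridian λ₀ = 6×53 − 183 = 135°.

Zone 53S, central meridian 135°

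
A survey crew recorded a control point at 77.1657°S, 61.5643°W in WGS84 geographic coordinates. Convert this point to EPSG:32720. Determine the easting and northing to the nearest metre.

Zone 20 central meridian λ₀ = 6×20 − 183 = -63°; Δλ = +1.4357°.
Transverse Mercator on WGS84 with k₀ = 0.9996 gives E = 535597.387 m, N = 1434301.012 m.

E 535597 m, N 1434301 m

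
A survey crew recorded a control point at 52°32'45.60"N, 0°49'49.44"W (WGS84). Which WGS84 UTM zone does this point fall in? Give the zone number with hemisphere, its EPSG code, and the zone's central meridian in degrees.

Zone 30N (EPSG:32630), central meridian -3°

UTM zone = ⌊(λ + 180)/6⌋ + 1; -0.8304° ∈ [-6°, 0°) → zone 30.
Hemisphere: N (φ ≥ 0).
Central meridian λ₀ = 6×30 − 183 = -3°.
EPSG code: 32630.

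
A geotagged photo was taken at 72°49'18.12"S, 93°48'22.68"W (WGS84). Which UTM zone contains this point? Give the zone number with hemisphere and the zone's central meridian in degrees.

UTM zone = ⌊(λ + 180)/6⌋ + 1; -93.8063° ∈ [-96°, -90°) → zone 15.
Hemisphere: S (φ < 0).
Central meridian λ₀ = 6×15 − 183 = -93°.

Zone 15S, central meridian -93°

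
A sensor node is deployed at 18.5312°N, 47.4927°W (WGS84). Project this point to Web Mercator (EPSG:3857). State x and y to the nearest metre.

x -5286863 m, y 2099819 m

Web Mercator is spherical with R = a = 6378137 m.
x = R·λ = 6378137 × -0.828903986 = -5286863.180 m.
y = R·ln tan(π/4 + φ/2) = 6378137 × 0.329221417 = 2099819.301 m.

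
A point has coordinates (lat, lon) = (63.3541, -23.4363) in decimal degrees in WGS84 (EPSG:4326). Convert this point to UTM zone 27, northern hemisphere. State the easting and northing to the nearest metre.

Zone 27 central meridian λ₀ = 6×27 − 183 = -21°; Δλ = -2.4363°.
Transverse Mercator on WGS84 with k₀ = 0.9996 gives E = 378114.261 m, N = 7027359.647 m.

E 378114 m, N 7027360 m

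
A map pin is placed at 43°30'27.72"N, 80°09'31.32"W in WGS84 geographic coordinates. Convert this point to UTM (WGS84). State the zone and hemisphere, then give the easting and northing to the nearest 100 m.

Longitude -80.1587° lies in the 6° band [-84°, -78°), giving zone 17; latitude is north of the equator, so 17N.
Zone 17 central meridian λ₀ = 6×17 − 183 = -81°; Δλ = +0.8413°.
Transverse Mercator on WGS84 with k₀ = 0.9996 gives E = 568005.821 m, N = 4817540.272 m.

Zone 17N: E 568000 m, N 4817500 m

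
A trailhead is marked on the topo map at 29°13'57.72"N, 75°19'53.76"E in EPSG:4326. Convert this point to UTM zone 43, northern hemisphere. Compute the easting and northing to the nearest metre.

Zone 43 central meridian λ₀ = 6×43 − 183 = 75°; Δλ = +0.3316°.
Transverse Mercator on WGS84 with k₀ = 0.9996 gives E = 532225.309 m, N = 3233812.770 m.

E 532225 m, N 3233813 m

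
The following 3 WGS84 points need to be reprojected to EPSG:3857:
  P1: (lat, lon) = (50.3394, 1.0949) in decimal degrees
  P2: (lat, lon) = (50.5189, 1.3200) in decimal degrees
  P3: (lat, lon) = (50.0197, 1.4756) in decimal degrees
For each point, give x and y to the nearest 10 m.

Web Mercator: x = R·λ, y = R·ln tan(π/4+φ/2), R = 6378137 m.
P1 (50.3394°, 1.0949°) → (121883.710, 6505262.744) m.
P2 (50.5189°, 1.3200°) → (146941.728, 6536629.902) m.
P3 (50.0197°, 1.4756°) → (164263.041, 6449688.233) m.

P1: x 121880 m, y 6505260 m; P2: x 146940 m, y 6536630 m; P3: x 164260 m, y 6449690 m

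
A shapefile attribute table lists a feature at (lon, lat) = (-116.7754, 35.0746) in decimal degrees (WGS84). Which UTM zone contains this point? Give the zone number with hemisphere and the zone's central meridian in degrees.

UTM zone = ⌊(λ + 180)/6⌋ + 1; -116.7754° ∈ [-120°, -114°) → zone 11.
Hemisphere: N (φ ≥ 0).
Central meridian λ₀ = 6×11 − 183 = -117°.

Zone 11N, central meridian -117°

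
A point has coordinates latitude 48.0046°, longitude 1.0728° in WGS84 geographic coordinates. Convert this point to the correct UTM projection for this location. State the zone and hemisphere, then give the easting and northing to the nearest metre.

Zone 31N: E 356255 m, N 5318609 m

Longitude 1.0728° lies in the 6° band [0°, 6°), giving zone 31; latitude is north of the equator, so 31N.
Zone 31 central meridian λ₀ = 6×31 − 183 = 3°; Δλ = -1.9272°.
Transverse Mercator on WGS84 with k₀ = 0.9996 gives E = 356255.132 m, N = 5318608.501 m.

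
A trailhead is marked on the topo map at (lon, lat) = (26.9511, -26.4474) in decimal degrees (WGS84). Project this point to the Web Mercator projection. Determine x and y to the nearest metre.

Web Mercator is spherical with R = a = 6378137 m.
x = R·λ = 6378137 × 0.470385432 = 3000182.728 m.
y = R·ln tan(π/4 + φ/2) = 6378137 × -0.478917230 = -3054599.703 m.

x 3000183 m, y -3054600 m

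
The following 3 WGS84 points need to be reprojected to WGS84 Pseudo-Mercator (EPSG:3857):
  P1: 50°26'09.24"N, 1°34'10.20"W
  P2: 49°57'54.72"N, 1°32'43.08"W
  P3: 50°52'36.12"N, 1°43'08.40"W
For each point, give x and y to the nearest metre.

Web Mercator: x = R·λ, y = R·ln tan(π/4+φ/2), R = 6378137 m.
P1 (50.4359°, -1.5695°) → (-174715.941, 6522111.086) m.
P2 (49.9652°, -1.5453°) → (-172022.009, 6440251.274) m.
P3 (50.8767°, -1.7190°) → (-191358.205, 6599512.293) m.

P1: x -174716 m, y 6522111 m; P2: x -172022 m, y 6440251 m; P3: x -191358 m, y 6599512 m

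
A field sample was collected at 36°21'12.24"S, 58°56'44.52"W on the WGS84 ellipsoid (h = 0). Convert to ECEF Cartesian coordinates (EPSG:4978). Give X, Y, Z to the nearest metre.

WGS84: a = 6378137 m, e² = 0.006694380; N(φ) = a/√(1−e²sin²φ) = 6385651.583 m.
X = (N+h)·cosφ·cosλ = 2652941.006 m; Y = (N+h)·cosφ·sinλ = -4405772.001 m; Z = (N(1−e²)+h)·sinφ = -3759845.239 m.

X 2652941 m, Y -4405772 m, Z -3759845 m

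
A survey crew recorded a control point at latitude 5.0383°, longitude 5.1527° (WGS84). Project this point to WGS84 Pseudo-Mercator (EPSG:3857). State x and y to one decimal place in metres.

x 573595.9 m, y 561585.2 m

Web Mercator is spherical with R = a = 6378137 m.
x = R·λ = 6378137 × 0.089931580 = 573595.940 m.
y = R·ln tan(π/4 + φ/2) = 6378137 × 0.088048470 = 561585.205 m.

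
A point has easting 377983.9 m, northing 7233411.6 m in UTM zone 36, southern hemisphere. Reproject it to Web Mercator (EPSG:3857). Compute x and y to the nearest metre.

x 3538936 m, y -2876961 m

Unproject from UTM 36S (λ₀ = 33°) → φ = -25.00990039°, λ = 31.79080003°.
Web Mercator (R = 6378137 m): x = 3538935.671 m, y = -2876960.713 m.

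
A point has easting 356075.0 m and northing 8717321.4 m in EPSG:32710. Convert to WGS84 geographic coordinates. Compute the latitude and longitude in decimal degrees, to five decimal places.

lat -11.60020°, lon -124.32010°

Zone 10S: λ₀ = -123°, k₀ = 0.9996, false easting 500000 m, false northing 10000000 m.
Meridian distance M = (N − FN)/k₀ = -1283191.9 m.
Inverse transverse Mercator on WGS84 gives φ = -11.60020000°, λ = -124.32010034°.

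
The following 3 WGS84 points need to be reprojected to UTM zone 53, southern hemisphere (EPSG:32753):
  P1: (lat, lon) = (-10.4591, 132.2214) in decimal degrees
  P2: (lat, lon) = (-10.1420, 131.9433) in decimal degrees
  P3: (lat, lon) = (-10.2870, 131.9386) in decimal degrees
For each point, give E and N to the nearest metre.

UTM zone 53S: λ₀ = 135°, k₀ = 0.9996.
P1 (-10.4591°, 132.2214°) → (195802.945, 8842487.290) m.
P2 (-10.1420°, 131.9433°) → (164995.786, 8877312.755) m.
P3 (-10.2870°, 131.9386°) → (164632.477, 8861254.371) m.

P1: E 195803 m, N 8842487 m; P2: E 164996 m, N 8877313 m; P3: E 164632 m, N 8861254 m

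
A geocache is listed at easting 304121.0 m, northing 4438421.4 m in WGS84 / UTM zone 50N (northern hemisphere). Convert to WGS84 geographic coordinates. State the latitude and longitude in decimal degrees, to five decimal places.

lat 40.07330°, lon 114.70290°

Zone 50N: λ₀ = 117°, k₀ = 0.9996, false easting 500000 m.
Meridian distance M = (N − FN)/k₀ = 4440197.5 m.
Inverse transverse Mercator on WGS84 gives φ = 40.07329999°, λ = 114.70290042°.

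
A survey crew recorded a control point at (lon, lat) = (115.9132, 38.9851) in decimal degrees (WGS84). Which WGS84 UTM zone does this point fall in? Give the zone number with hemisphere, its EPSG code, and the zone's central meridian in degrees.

UTM zone = ⌊(λ + 180)/6⌋ + 1; 115.9132° ∈ [114°, 120°) → zone 50.
Hemisphere: N (φ ≥ 0).
Central meridian λ₀ = 6×50 − 183 = 117°.
EPSG code: 32650.

Zone 50N (EPSG:32650), central meridian 117°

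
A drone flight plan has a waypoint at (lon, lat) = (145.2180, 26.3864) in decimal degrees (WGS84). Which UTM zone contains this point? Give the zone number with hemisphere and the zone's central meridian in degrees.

UTM zone = ⌊(λ + 180)/6⌋ + 1; 145.2180° ∈ [144°, 150°) → zone 55.
Hemisphere: N (φ ≥ 0).
Central meridian λ₀ = 6×55 − 183 = 147°.

Zone 55N, central meridian 147°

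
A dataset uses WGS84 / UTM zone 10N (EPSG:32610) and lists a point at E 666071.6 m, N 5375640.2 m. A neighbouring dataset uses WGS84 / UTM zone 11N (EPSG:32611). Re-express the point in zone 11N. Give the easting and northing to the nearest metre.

E 222974 m, N 5379996 m

UTM 10N → geographic: φ = 48.51190036°, λ = -120.75129966°.
UTM 11N (λ₀ = -117°) forward: E = 222973.506 m, N = 5379996.339 m.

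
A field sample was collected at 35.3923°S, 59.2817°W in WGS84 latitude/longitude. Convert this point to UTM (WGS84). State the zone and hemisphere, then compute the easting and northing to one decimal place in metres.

Zone 21S: E 292771.5 m, N 6081060.4 m

Longitude -59.2817° lies in the 6° band [-60°, -54°), giving zone 21; latitude is south of the equator, so 21S.
Zone 21 central meridian λ₀ = 6×21 − 183 = -57°; Δλ = -2.2817°.
Transverse Mercator on WGS84 with k₀ = 0.9996 gives E = 292771.518 m, N = 6081060.398 m.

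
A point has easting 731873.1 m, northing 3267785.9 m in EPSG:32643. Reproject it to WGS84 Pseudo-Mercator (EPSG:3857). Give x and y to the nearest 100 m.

x 8615300 m, y 3441800 m

Unproject from UTM 43N (λ₀ = 75°) → φ = 29.51820017°, λ = 77.39230002°.
Web Mercator (R = 6378137 m): x = 8615271.429 m, y = 3441768.093 m.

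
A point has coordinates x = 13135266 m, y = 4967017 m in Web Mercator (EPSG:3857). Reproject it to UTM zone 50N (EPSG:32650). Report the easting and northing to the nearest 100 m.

E 584200 m, N 4505000 m

Web Mercator inverse (R = 6378137 m) → φ = 40.69199773°, λ = 117.99610209°.
UTM 50N forward: E = 584163.113 m, N = 4505043.827 m.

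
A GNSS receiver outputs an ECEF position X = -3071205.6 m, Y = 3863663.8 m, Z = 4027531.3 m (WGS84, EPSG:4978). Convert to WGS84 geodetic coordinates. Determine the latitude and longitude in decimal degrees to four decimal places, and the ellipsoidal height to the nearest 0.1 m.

λ = atan2(Y, X) = 128.48099995°; p = √(X²+Y²) = 4935605.5 m.
Bowring's method on WGS84 (a = 6378137 m, b = 6356752.314 m) gives φ = 39.40360045°, h = 774.995 m.

lat 39.4036°, lon 128.4810°, h 775.0 m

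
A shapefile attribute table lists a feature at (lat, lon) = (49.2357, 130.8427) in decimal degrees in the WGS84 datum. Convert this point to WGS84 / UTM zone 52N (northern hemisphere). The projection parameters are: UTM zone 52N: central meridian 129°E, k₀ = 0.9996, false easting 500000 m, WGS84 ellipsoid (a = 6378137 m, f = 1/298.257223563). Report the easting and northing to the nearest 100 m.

Zone 52 central meridian λ₀ = 6×52 − 183 = 129°; Δλ = +1.8427°.
Transverse Mercator on WGS84 with k₀ = 0.9996 gives E = 634139.224 m, N = 5455291.976 m.

E 634100 m, N 5455300 m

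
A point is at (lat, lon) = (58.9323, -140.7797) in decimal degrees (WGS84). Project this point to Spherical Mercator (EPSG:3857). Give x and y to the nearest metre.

x -15671525 m, y 8165769 m

Web Mercator is spherical with R = a = 6378137 m.
x = R·λ = 6378137 × -2.457069285 = -15671524.518 m.
y = R·ln tan(π/4 + φ/2) = 6378137 × 1.280274896 = 8165768.683 m.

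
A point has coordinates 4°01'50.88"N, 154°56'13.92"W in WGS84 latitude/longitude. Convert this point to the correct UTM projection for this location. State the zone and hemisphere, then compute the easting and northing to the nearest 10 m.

Zone 5N: E 284930 m, N 445790 m

Longitude -154.9372° lies in the 6° band [-156°, -150°), giving zone 5; latitude is north of the equator, so 5N.
Zone 5 central meridian λ₀ = 6×5 − 183 = -153°; Δλ = -1.9372°.
Transverse Mercator on WGS84 with k₀ = 0.9996 gives E = 284926.948 m, N = 445787.532 m.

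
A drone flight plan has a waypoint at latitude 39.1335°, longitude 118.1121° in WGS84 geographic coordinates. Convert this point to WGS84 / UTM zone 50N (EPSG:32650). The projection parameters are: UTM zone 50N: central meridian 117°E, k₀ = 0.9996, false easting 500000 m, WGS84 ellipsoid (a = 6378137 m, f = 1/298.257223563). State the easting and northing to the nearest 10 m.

Zone 50 central meridian λ₀ = 6×50 − 183 = 117°; Δλ = +1.1121°.
Transverse Mercator on WGS84 with k₀ = 0.9996 gives E = 596118.708 m, N = 4332180.165 m.

E 596120 m, N 4332180 m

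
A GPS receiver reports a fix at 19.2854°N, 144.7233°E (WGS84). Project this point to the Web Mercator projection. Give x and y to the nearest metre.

Web Mercator is spherical with R = a = 6378137 m.
x = R·λ = 6378137 × 2.525898089 = 16110524.062 m.
y = R·ln tan(π/4 + φ/2) = 6378137 × 0.343135641 = 2188566.128 m.

x 16110524 m, y 2188566 m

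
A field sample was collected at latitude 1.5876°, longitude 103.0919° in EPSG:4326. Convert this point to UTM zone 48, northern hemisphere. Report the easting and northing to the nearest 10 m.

Zone 48 central meridian λ₀ = 6×48 − 183 = 105°; Δλ = -1.9081°.
Transverse Mercator on WGS84 with k₀ = 0.9996 gives E = 287717.755 m, N = 175575.912 m.

E 287720 m, N 175580 m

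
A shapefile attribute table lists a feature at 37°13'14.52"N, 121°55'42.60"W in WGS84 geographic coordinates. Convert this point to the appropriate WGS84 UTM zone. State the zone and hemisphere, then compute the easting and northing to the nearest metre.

Longitude -121.9285° lies in the 6° band [-126°, -120°), giving zone 10; latitude is north of the equator, so 10N.
Zone 10 central meridian λ₀ = 6×10 − 183 = -123°; Δλ = +1.0715°.
Transverse Mercator on WGS84 with k₀ = 0.9996 gives E = 595063.101 m, N = 4119893.514 m.

Zone 10N: E 595063 m, N 4119894 m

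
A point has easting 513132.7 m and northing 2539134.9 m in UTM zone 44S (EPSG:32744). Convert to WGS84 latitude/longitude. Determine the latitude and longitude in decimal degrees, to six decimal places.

lat -67.264200°, lon 81.304501°

Zone 44S: λ₀ = 81°, k₀ = 0.9996, false easting 500000 m, false northing 10000000 m.
Meridian distance M = (N − FN)/k₀ = -7463850.6 m.
Inverse transverse Mercator on WGS84 gives φ = -67.26420036°, λ = 81.30450065°.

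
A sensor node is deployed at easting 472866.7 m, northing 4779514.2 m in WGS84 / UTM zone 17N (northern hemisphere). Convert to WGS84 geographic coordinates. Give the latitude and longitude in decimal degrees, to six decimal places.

Zone 17N: λ₀ = -81°, k₀ = 0.9996, false easting 500000 m.
Meridian distance M = (N − FN)/k₀ = 4781426.8 m.
Inverse transverse Mercator on WGS84 gives φ = 43.16790042°, λ = -81.33380002°.

lat 43.167900°, lon -81.333800°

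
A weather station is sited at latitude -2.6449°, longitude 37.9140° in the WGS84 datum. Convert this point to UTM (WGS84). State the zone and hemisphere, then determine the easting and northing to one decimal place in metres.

Longitude 37.9140° lies in the 6° band [36°, 42°), giving zone 37; latitude is south of the equator, so 37S.
Zone 37 central meridian λ₀ = 6×37 − 183 = 39°; Δλ = -1.0860°.
Transverse Mercator on WGS84 with k₀ = 0.9996 gives E = 379276.017 m, N = 9707604.196 m.

Zone 37S: E 379276.0 m, N 9707604.2 m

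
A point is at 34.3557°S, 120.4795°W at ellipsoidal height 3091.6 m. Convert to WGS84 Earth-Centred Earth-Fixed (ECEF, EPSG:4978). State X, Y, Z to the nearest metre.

WGS84: a = 6378137 m, e² = 0.006694380; N(φ) = a/√(1−e²sin²φ) = 6384946.792 m.
X = (N+h)·cosφ·cosλ = -2674951.481 m; Y = (N+h)·cosφ·sinλ = -4544884.167 m; Z = (N(1−e²)+h)·sinφ = -3580833.248 m.

X -2674951 m, Y -4544884 m, Z -3580833 m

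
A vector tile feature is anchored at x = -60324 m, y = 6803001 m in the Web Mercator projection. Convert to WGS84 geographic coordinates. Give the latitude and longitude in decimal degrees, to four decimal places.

lat 52.0159°, lon -0.5419°

R = 6378137 m. λ = x/R = -0.54189971°.
φ = 2·arctan(exp(y/R)) − 90° = 2·arctan(2.90552) − 90° = 52.01590061°.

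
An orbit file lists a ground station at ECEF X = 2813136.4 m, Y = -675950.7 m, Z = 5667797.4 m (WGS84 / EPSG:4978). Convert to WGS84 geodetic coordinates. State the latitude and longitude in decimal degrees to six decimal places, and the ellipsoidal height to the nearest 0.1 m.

λ = atan2(Y, X) = -13.51109945°; p = √(X²+Y²) = 2893206.8 m.
Bowring's method on WGS84 (a = 6378137 m, b = 6356752.314 m) gives φ = 63.11280011°, h = 2379.519 m.

lat 63.112800°, lon -13.511099°, h 2379.5 m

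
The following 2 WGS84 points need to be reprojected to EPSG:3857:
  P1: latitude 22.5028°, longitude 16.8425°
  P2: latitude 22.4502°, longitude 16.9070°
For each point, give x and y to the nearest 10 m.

Web Mercator: x = R·λ, y = R·ln tan(π/4+φ/2), R = 6378137 m.
P1 (22.5028°, 16.8425°) → (1874898.524, 2572000.426) m.
P2 (22.4502°, 16.9070°) → (1882078.631, 2565663.657) m.

P1: x 1874900 m, y 2572000 m; P2: x 1882080 m, y 2565660 m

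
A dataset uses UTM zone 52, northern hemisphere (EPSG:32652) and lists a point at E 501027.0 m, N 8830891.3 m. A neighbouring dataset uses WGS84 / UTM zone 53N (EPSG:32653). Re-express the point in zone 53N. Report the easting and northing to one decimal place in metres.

UTM 52N → geographic: φ = 79.54579992°, λ = 129.05069988°.
UTM 53N (λ₀ = 135°) forward: E = 379690.477 m, N = 8837039.219 m.

E 379690.5 m, N 8837039.2 m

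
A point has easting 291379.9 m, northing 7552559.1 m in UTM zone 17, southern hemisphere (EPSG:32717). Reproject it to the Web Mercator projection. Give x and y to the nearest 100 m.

Unproject from UTM 17S (λ₀ = -81°) → φ = -22.11950027°, λ = -83.02250044°.
Web Mercator (R = 6378137 m): x = -9242022.474 m, y = -2525878.727 m.

x -9242000 m, y -2525900 m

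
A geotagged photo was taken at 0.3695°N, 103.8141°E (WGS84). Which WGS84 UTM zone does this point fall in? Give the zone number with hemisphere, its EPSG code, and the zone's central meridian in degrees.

Zone 48N (EPSG:32648), central meridian 105°

UTM zone = ⌊(λ + 180)/6⌋ + 1; 103.8141° ∈ [102°, 108°) → zone 48.
Hemisphere: N (φ ≥ 0).
Central meridian λ₀ = 6×48 − 183 = 105°.
EPSG code: 32648.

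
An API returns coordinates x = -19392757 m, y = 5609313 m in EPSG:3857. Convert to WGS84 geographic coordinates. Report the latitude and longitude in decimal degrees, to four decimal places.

R = 6378137 m. λ = x/R = -174.20810014°.
φ = 2·arctan(exp(y/R)) − 90° = 2·arctan(2.40960) − 90° = 44.92239863°.

lat 44.9224°, lon -174.2081°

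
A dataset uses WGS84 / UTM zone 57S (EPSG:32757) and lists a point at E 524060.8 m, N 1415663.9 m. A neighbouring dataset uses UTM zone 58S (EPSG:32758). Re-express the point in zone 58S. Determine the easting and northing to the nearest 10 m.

UTM 57S → geographic: φ = -77.33479982°, λ = 159.98309801°.
UTM 58S (λ₀ = 165°) forward: E = 377350.364 m, N = 1410622.597 m.

E 377350 m, N 1410620 m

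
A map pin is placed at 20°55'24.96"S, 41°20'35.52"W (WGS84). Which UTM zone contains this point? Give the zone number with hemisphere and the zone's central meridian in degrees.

UTM zone = ⌊(λ + 180)/6⌋ + 1; -41.3432° ∈ [-42°, -36°) → zone 24.
Hemisphere: S (φ < 0).
Central meridian λ₀ = 6×24 − 183 = -39°.

Zone 24S, central meridian -39°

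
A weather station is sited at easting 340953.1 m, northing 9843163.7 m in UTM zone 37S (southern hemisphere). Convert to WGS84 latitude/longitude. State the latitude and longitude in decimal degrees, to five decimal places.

lat -1.41850°, lon 37.57040°

Zone 37S: λ₀ = 39°, k₀ = 0.9996, false easting 500000 m, false northing 10000000 m.
Meridian distance M = (N − FN)/k₀ = -156899.1 m.
Inverse transverse Mercator on WGS84 gives φ = -1.41849983°, λ = 37.57039962°.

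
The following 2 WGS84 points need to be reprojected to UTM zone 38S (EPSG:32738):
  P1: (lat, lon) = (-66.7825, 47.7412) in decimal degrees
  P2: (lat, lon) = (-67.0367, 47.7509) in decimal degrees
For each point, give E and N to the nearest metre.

P1: E 620558 m, N 2590215 m; P2: E 619733 m, N 2561881 m

UTM zone 38S: λ₀ = 45°, k₀ = 0.9996.
P1 (-66.7825°, 47.7412°) → (620558.202, 2590214.813) m.
P2 (-67.0367°, 47.7509°) → (619733.084, 2561881.457) m.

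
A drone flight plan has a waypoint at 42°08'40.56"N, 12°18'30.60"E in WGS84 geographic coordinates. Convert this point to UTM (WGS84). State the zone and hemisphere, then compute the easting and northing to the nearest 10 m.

Zone 33N: E 277590 m, N 4669340 m

Longitude 12.3085° lies in the 6° band [12°, 18°), giving zone 33; latitude is north of the equator, so 33N.
Zone 33 central meridian λ₀ = 6×33 − 183 = 15°; Δλ = -2.6915°.
Transverse Mercator on WGS84 with k₀ = 0.9996 gives E = 277593.451 m, N = 4669337.776 m.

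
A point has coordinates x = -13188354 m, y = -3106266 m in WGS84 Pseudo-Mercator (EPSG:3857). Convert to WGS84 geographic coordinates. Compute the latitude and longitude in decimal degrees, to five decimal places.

lat -26.86220°, lon -118.47300°

R = 6378137 m. λ = x/R = -118.47299971°.
φ = 2·arctan(exp(y/R)) − 90° = 2·arctan(0.61446) − 90° = -26.86220013°.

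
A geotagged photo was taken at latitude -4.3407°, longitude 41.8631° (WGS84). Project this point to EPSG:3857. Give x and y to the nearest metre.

x 4660179 m, y -483667 m

Web Mercator is spherical with R = a = 6378137 m.
x = R·λ = 6378137 × 0.730648930 = 4660178.975 m.
y = R·ln tan(π/4 + φ/2) = 6378137 × -0.075832081 = -483667.404 m.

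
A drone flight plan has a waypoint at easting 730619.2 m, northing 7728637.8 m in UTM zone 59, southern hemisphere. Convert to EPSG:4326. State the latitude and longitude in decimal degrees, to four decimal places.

lat -20.5270°, lon 173.2117°

Zone 59S: λ₀ = 171°, k₀ = 0.9996, false easting 500000 m, false northing 10000000 m.
Meridian distance M = (N − FN)/k₀ = -2272271.1 m.
Inverse transverse Mercator on WGS84 gives φ = -20.52700004°, λ = 173.21170012°.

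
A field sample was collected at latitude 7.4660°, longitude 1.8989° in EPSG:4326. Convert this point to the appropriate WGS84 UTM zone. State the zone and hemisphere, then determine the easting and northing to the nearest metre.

Longitude 1.8989° lies in the 6° band [0°, 6°), giving zone 31; latitude is north of the equator, so 31N.
Zone 31 central meridian λ₀ = 6×31 − 183 = 3°; Δλ = -1.1011°.
Transverse Mercator on WGS84 with k₀ = 0.9996 gives E = 378499.745 m, N = 825415.784 m.

Zone 31N: E 378500 m, N 825416 m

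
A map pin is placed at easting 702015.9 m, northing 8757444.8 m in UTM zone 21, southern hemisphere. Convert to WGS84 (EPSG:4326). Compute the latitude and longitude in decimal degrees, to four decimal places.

lat -11.2346°, lon -55.1496°

Zone 21S: λ₀ = -57°, k₀ = 0.9996, false easting 500000 m, false northing 10000000 m.
Meridian distance M = (N − FN)/k₀ = -1243052.4 m.
Inverse transverse Mercator on WGS84 gives φ = -11.23460022°, λ = -55.14960041°.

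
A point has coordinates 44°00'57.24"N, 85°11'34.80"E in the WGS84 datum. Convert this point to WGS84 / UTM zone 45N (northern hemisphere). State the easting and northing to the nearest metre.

E 355163 m, N 4875226 m

Zone 45 central meridian λ₀ = 6×45 − 183 = 87°; Δλ = -1.8070°.
Transverse Mercator on WGS84 with k₀ = 0.9996 gives E = 355163.213 m, N = 4875226.103 m.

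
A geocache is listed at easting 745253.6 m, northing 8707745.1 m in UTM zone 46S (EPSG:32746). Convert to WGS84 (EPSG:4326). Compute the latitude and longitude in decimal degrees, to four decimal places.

lat -11.6810°, lon 95.2498°

Zone 46S: λ₀ = 93°, k₀ = 0.9996, false easting 500000 m, false northing 10000000 m.
Meridian distance M = (N − FN)/k₀ = -1292772.0 m.
Inverse transverse Mercator on WGS84 gives φ = -11.68100009°, λ = 95.24979967°.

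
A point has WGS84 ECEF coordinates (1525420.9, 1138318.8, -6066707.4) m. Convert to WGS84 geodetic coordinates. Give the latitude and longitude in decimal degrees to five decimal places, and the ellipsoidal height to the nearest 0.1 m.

λ = atan2(Y, X) = 36.73149962°; p = √(X²+Y²) = 1903333.6 m.
Bowring's method on WGS84 (a = 6378137 m, b = 6356752.314 m) gives φ = -72.69120014°, h = -388.241 m.

lat -72.69120°, lon 36.73150°, h -388.2 m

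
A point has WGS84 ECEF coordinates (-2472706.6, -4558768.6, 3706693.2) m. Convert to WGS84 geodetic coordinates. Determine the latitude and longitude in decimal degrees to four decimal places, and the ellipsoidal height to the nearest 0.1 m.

λ = atan2(Y, X) = -118.47570050°; p = √(X²+Y²) = 5186197.9 m.
Bowring's method on WGS84 (a = 6378137 m, b = 6356752.314 m) gives φ = 35.73639999°, h = 3772.299 m.

lat 35.7364°, lon -118.4757°, h 3772.3 m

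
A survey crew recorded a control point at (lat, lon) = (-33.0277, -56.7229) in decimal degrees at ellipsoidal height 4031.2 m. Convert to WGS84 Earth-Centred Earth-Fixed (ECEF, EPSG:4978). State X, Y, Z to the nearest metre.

WGS84: a = 6378137 m, e² = 0.006694380; N(φ) = a/√(1−e²sin²φ) = 6384488.647 m.
X = (N+h)·cosφ·cosλ = 2938875.971 m; Y = (N+h)·cosφ·sinλ = -4477910.299 m; Z = (N(1−e²)+h)·sinφ = -3458731.866 m.

X 2938876 m, Y -4477910 m, Z -3458732 m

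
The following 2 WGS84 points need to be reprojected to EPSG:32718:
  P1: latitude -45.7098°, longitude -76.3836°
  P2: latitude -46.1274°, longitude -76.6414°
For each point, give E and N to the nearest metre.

P1: E 392306 m, N 4937264 m; P2: E 373195 m, N 4890488 m

UTM zone 18S: λ₀ = -75°, k₀ = 0.9996.
P1 (-45.7098°, -76.3836°) → (392306.187, 4937264.024) m.
P2 (-46.1274°, -76.6414°) → (373195.274, 4890487.791) m.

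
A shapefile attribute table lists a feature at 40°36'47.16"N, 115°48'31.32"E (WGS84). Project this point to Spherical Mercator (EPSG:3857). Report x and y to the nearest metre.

Web Mercator is spherical with R = a = 6378137 m.
x = R·λ = 6378137 × 2.021243117 = 12891765.513 m.
y = R·ln tan(π/4 + φ/2) = 6378137 × 0.776941670 = 4955440.413 m.

x 12891766 m, y 4955440 m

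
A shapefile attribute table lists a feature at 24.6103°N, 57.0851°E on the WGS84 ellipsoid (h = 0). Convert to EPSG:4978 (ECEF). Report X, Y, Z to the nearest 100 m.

WGS84: a = 6378137 m, e² = 0.006694380; N(φ) = a/√(1−e²sin²φ) = 6381842.666 m.
X = (N+h)·cosφ·cosλ = 3152832.344 m; Y = (N+h)·cosφ·sinλ = 4870758.925 m; Z = (N(1−e²)+h)·sinφ = 2639890.075 m.

X 3152800 m, Y 4870800 m, Z 2639900 m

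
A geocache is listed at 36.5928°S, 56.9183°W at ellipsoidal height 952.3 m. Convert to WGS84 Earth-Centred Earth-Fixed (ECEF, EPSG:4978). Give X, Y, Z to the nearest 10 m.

X 2798940 m, Y -4296570 m, Z -3781780 m

WGS84: a = 6378137 m, e² = 0.006694380; N(φ) = a/√(1−e²sin²φ) = 6385737.167 m.
X = (N+h)·cosφ·cosλ = 2798942.793 m; Y = (N+h)·cosφ·sinλ = -4296568.653 m; Z = (N(1−e²)+h)·sinφ = -3781775.341 m.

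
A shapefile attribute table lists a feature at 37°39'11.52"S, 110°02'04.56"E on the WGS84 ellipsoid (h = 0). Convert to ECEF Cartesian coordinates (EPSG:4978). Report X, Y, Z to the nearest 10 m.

WGS84: a = 6378137 m, e² = 0.006694380; N(φ) = a/√(1−e²sin²φ) = 6386118.811 m.
X = (N+h)·cosφ·cosλ = -1732134.862 m; Y = (N+h)·cosφ·sinλ = 4750074.289 m; Z = (N(1−e²)+h)·sinφ = -3875039.976 m.

X -1732130 m, Y 4750070 m, Z -3875040 m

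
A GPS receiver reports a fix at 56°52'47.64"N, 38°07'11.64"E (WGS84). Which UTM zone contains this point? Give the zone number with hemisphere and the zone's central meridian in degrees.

UTM zone = ⌊(λ + 180)/6⌋ + 1; 38.1199° ∈ [36°, 42°) → zone 37.
Hemisphere: N (φ ≥ 0).
Central meridian λ₀ = 6×37 − 183 = 39°.

Zone 37N, central meridian 39°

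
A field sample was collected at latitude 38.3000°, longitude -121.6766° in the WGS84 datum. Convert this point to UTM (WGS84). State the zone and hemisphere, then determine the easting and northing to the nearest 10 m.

Longitude -121.6766° lies in the 6° band [-126°, -120°), giving zone 10; latitude is north of the equator, so 10N.
Zone 10 central meridian λ₀ = 6×10 − 183 = -123°; Δλ = +1.3234°.
Transverse Mercator on WGS84 with k₀ = 0.9996 gives E = 615718.465 m, N = 4239929.860 m.

Zone 10N: E 615720 m, N 4239930 m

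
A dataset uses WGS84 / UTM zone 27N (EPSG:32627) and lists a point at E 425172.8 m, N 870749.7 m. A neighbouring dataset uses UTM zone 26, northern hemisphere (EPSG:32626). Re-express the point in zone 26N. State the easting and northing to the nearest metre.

UTM 27N → geographic: φ = 7.87689961°, λ = -21.67880026°.
UTM 26N (λ₀ = -27°) forward: E = 1087385.122 m, N = 874435.096 m.

E 1087385 m, N 874435 m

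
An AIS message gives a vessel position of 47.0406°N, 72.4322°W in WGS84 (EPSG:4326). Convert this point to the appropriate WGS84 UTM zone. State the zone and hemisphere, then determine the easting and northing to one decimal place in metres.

Zone 18N: E 695066.0 m, N 5212875.8 m

Longitude -72.4322° lies in the 6° band [-78°, -72°), giving zone 18; latitude is north of the equator, so 18N.
Zone 18 central meridian λ₀ = 6×18 − 183 = -75°; Δλ = +2.5678°.
Transverse Mercator on WGS84 with k₀ = 0.9996 gives E = 695065.971 m, N = 5212875.822 m.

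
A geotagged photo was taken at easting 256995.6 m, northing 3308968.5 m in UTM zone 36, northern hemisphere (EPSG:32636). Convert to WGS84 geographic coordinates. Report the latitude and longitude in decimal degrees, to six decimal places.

Zone 36N: λ₀ = 33°, k₀ = 0.9996, false easting 500000 m.
Meridian distance M = (N − FN)/k₀ = 3310292.6 m.
Inverse transverse Mercator on WGS84 gives φ = 29.88739990°, λ = 30.48370036°.

lat 29.887400°, lon 30.483700°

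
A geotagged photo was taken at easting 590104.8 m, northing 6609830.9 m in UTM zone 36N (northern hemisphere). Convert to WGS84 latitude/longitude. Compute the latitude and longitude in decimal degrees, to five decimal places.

lat 59.61690°, lon 34.59710°

Zone 36N: λ₀ = 33°, k₀ = 0.9996, false easting 500000 m.
Meridian distance M = (N − FN)/k₀ = 6612475.9 m.
Inverse transverse Mercator on WGS84 gives φ = 59.61689980°, λ = 34.59710081°.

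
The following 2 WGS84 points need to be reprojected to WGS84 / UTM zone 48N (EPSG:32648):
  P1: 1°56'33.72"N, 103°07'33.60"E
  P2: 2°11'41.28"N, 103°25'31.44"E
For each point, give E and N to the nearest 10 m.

UTM zone 48N: λ₀ = 105°, k₀ = 0.9996.
P1 (1.9427°, 103.1260°) → (291552.441, 214843.140) m.
P2 (2.1948°, 103.4254°) → (324891.994, 242684.703) m.

P1: E 291550 m, N 214840 m; P2: E 324890 m, N 242680 m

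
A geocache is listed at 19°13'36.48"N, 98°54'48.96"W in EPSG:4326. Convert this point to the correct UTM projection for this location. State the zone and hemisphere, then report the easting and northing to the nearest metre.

Zone 14N: E 509081 m, N 2125925 m

Longitude -98.9136° lies in the 6° band [-102°, -96°), giving zone 14; latitude is north of the equator, so 14N.
Zone 14 central meridian λ₀ = 6×14 − 183 = -99°; Δλ = +0.0864°.
Transverse Mercator on WGS84 with k₀ = 0.9996 gives E = 509081.202 m, N = 2125924.934 m.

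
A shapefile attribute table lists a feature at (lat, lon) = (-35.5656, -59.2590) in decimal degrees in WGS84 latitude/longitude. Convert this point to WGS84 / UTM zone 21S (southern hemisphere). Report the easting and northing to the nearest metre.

E 295274 m, N 6061883 m

Zone 21 central meridian λ₀ = 6×21 − 183 = -57°; Δλ = -2.2590°.
Transverse Mercator on WGS84 with k₀ = 0.9996 gives E = 295273.694 m, N = 6061882.995 m.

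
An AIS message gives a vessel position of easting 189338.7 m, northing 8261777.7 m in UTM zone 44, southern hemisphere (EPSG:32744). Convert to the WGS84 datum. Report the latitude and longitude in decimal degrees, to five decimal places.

Zone 44S: λ₀ = 81°, k₀ = 0.9996, false easting 500000 m, false northing 10000000 m.
Meridian distance M = (N − FN)/k₀ = -1738917.9 m.
Inverse transverse Mercator on WGS84 gives φ = -15.70309966°, λ = 78.10169994°.

lat -15.70310°, lon 78.10170°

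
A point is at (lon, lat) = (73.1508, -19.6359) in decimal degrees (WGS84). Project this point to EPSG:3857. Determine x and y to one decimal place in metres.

x 8143109.8 m, y -2229947.8 m

Web Mercator is spherical with R = a = 6378137 m.
x = R·λ = 6378137 × 1.276722310 = 8143109.807 m.
y = R·ln tan(π/4 + φ/2) = 6378137 × -0.349623691 = -2229947.799 m.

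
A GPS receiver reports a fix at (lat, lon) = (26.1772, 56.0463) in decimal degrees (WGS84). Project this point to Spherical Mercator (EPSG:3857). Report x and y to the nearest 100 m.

x 6239000 m, y 3021000 m

Web Mercator is spherical with R = a = 6378137 m.
x = R·λ = 6378137 × 0.978192469 = 6239045.577 m.
y = R·ln tan(π/4 + φ/2) = 6378137 × 0.473656261 = 3021044.527 m.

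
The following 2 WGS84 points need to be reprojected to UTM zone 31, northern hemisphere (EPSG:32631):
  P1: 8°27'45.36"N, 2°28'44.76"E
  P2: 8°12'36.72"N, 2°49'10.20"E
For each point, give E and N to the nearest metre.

P1: E 442663 m, N 935478 m; P2: E 480119 m, N 907540 m

UTM zone 31N: λ₀ = 3°, k₀ = 0.9996.
P1 (8.4626°, 2.4791°) → (442663.049, 935477.936) m.
P2 (8.2102°, 2.8195°) → (480119.336, 907540.377) m.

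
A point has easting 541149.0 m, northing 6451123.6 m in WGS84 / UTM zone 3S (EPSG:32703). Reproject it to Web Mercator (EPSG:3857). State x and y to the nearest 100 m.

Unproject from UTM 3S (λ₀ = -165°) → φ = -32.07539994°, λ = -164.56399966°.
Web Mercator (R = 6378137 m): x = -18319180.645 m, y = -3773212.116 m.

x -18319200 m, y -3773200 m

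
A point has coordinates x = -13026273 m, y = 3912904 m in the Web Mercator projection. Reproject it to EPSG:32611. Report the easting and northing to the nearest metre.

Web Mercator inverse (R = 6378137 m) → φ = 33.13249731°, λ = -117.01700131°.
UTM 11N forward: E = 498414.187 m, N = 3665975.893 m.

E 498414 m, N 3665976 m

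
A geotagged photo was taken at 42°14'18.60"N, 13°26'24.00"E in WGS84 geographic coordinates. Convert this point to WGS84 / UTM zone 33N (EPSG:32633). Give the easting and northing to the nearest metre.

E 371287 m, N 4677435 m

Zone 33 central meridian λ₀ = 6×33 − 183 = 15°; Δλ = -1.5600°.
Transverse Mercator on WGS84 with k₀ = 0.9996 gives E = 371286.507 m, N = 4677435.207 m.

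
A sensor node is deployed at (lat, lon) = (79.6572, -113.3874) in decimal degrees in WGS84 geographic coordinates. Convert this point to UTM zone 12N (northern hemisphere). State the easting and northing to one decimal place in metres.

E 452162.3 m, N 8844305.1 m

Zone 12 central meridian λ₀ = 6×12 − 183 = -111°; Δλ = -2.3874°.
Transverse Mercator on WGS84 with k₀ = 0.9996 gives E = 452162.252 m, N = 8844305.107 m.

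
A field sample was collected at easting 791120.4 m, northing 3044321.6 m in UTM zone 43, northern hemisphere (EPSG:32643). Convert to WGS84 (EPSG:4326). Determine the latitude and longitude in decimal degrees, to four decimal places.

Zone 43N: λ₀ = 75°, k₀ = 0.9996, false easting 500000 m.
Meridian distance M = (N − FN)/k₀ = 3045539.8 m.
Inverse transverse Mercator on WGS84 gives φ = 27.49140042°, λ = 77.94640013°.

lat 27.4914°, lon 77.9464°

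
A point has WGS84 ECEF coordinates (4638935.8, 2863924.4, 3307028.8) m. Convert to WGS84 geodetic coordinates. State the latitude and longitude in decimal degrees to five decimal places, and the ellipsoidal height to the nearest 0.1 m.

lat 31.41170°, lon 31.68980°, h 4016.8 m

λ = atan2(Y, X) = 31.68979985°; p = √(X²+Y²) = 5451769.3 m.
Bowring's method on WGS84 (a = 6378137 m, b = 6356752.314 m) gives φ = 31.41169970°, h = 4016.808 m.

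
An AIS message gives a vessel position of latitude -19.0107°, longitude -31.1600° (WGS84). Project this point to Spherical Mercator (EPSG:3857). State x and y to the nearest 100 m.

x -3468700 m, y -2156200 m

Web Mercator is spherical with R = a = 6378137 m.
x = R·λ = 6378137 × -0.543844595 = -3468715.333 m.
y = R·ln tan(π/4 + φ/2) = 6378137 × -0.338060425 = -2156195.707 m.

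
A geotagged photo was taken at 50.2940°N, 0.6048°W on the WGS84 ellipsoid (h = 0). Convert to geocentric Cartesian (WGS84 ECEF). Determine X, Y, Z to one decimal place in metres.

X 4082531.5 m, Y -43095.8 m, Z 4883745.2 m

WGS84: a = 6378137 m, e² = 0.006694380; N(φ) = a/√(1−e²sin²φ) = 6390810.468 m.
X = (N+h)·cosφ·cosλ = 4082531.492 m; Y = (N+h)·cosφ·sinλ = -43095.788 m; Z = (N(1−e²)+h)·sinφ = 4883745.227 m.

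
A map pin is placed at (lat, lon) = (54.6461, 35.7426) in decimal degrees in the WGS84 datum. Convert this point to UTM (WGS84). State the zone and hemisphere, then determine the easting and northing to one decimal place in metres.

Longitude 35.7426° lies in the 6° band [30°, 36°), giving zone 36; latitude is north of the equator, so 36N.
Zone 36 central meridian λ₀ = 6×36 − 183 = 33°; Δλ = +2.7426°.
Transverse Mercator on WGS84 with k₀ = 0.9996 gives E = 676958.580 m, N = 6058866.304 m.

Zone 36N: E 676958.6 m, N 6058866.3 m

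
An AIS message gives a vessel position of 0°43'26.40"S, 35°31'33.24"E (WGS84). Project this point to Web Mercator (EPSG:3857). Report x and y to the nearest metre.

x 3954725 m, y -80597 m

Web Mercator is spherical with R = a = 6378137 m.
x = R·λ = 6378137 × 0.620043925 = 3954725.098 m.
y = R·ln tan(π/4 + φ/2) = 6378137 × -0.012636520 = -80597.456 m.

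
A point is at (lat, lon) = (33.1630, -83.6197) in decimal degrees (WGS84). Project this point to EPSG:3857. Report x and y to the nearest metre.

x -9308502 m, y 3916960 m

Web Mercator is spherical with R = a = 6378137 m.
x = R·λ = 6378137 × -1.459439085 = -9308502.424 m.
y = R·ln tan(π/4 + φ/2) = 6378137 × 0.614122827 = 3916959.527 m.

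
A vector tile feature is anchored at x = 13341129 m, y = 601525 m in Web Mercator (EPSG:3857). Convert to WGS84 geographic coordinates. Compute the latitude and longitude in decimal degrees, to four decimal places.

R = 6378137 m. λ = x/R = 119.84540088°.
φ = 2·arctan(exp(y/R)) − 90° = 2·arctan(1.09890) − 90° = 5.39559844°.

lat 5.3956°, lon 119.8454°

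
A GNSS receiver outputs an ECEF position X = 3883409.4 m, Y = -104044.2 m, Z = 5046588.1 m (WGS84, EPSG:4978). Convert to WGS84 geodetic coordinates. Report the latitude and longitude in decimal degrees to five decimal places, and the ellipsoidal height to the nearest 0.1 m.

lat 52.59710°, lon -1.53470°, h 3969.2 m

λ = atan2(Y, X) = -1.53469984°; p = √(X²+Y²) = 3884802.9 m.
Bowring's method on WGS84 (a = 6378137 m, b = 6356752.314 m) gives φ = 52.59709991°, h = 3969.213 m.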